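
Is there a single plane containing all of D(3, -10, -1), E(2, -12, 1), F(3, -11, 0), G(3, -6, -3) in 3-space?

No

A normal to the plane through D, E, F is n = DE × DF = (0, 1, 1).
The plane has equation n·P = -11. For G: n·G = -9.
-9 ≠ -11, so G is off the plane.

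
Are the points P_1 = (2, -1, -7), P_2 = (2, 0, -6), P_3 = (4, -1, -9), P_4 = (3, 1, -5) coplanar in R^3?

No

The four points are coplanar iff the 3×3 determinant with rows P_1P_2, P_1P_3, P_1P_4 is zero.
Rows: (0, 1, 1), (2, 0, -2), (1, 2, 2).
Expanding along the first row: (0)(4) − (1)(6) + (1)(4) = -2.
Nonzero ⇒ not coplanar.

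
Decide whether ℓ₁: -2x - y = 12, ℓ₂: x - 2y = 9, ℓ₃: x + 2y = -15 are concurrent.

Yes

Intersecting ℓ₁ and ℓ₂: solving the 2×2 system gives (x, y) = (-3, -6).
Substitute into ℓ₃: (1)(-3) + (2)(-6) = -15.
This equals -15, so (-3, -6) lies on all three lines and they are concurrent.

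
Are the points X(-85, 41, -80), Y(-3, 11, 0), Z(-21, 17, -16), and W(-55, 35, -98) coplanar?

With X as base: XY = (82, -30, 80), XZ = (64, -24, 64), XW = (30, -6, -18).
XZ × XW = (816, 3072, 336).
XY · (XZ × XW) = 1632.
Since 1632 ≠ 0, the four points are not coplanar.

No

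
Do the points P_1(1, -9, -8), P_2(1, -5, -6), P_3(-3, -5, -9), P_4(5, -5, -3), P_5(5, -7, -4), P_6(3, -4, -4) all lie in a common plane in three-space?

Yes

The plane through P_1, P_2, P_3 has normal n = P_1P_2 × P_1P_3 = (-12, -8, 16) and equation n·P = -68.
Checking the remaining points: n·P_4 = -68, n·P_5 = -68, n·P_6 = -68.
All equal -68, so all 6 points lie in one plane.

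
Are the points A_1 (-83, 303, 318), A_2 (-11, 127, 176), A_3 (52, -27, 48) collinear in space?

No

A_1A_2 = (72, -176, -142), A_1A_3 = (135, -330, -270).
A_1A_2 × A_1A_3 = (660, 270, 0).
The cross product is nonzero, so the points do not lie on one line.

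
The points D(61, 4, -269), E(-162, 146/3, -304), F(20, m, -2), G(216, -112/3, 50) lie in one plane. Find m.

Normal to plane DEG: n = (12802, 65712, 2294); plane equation n·P = 426684.
Requiring n·F = 426684: (65712)m + (251452) = 426684.
So m = 8/3.

8/3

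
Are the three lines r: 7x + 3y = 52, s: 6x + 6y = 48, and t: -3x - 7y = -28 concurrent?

Yes

Intersecting r and s: solving the 2×2 system gives (x, y) = (7, 1).
Substitute into t: (-3)(7) + (-7)(1) = -28.
This equals -28, so (7, 1) lies on all three lines and they are concurrent.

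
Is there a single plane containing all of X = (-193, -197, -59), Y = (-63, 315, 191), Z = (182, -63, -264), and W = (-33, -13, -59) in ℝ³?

Yes

A normal to the plane through X, Y, Z is n = XY × XZ = (-138460, 120400, -174580).
The plane has equation n·P = 13304200. For W: n·W = 13304200.
Equal, so W lies in the plane and all four are coplanar.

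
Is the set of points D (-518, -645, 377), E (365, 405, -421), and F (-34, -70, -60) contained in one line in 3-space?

DE = (883, 1050, -798), DF = (484, 575, -437).
DE × DF = (0, -361, -475).
The cross product is nonzero, so the points do not lie on one line.

No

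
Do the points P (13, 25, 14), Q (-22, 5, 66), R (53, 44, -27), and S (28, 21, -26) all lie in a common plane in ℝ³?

No

With P as base: PQ = (-35, -20, 52), PR = (40, 19, -41), PS = (15, -4, -40).
PR × PS = (-924, 985, -445).
PQ · (PR × PS) = -10500.
Since -10500 ≠ 0, the four points are not coplanar.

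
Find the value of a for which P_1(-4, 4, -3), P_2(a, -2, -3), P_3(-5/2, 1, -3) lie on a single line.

Direction P_1P_3 = (3/2, -3, 0). From the y-coordinate of P_2, the parameter along the line is τ = (-2 − 4)/(-3) = 2.
Then a = (-4) + 2·(3/2) = -1.

-1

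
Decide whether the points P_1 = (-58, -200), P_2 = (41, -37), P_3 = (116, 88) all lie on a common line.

No

P_1P_2 = (99, 163), P_1P_3 = (174, 288).
Twice the signed area of △P_1P_2P_3 is (99)(288) − (163)(174) = 150.
The area is nonzero, so the three points are not collinear.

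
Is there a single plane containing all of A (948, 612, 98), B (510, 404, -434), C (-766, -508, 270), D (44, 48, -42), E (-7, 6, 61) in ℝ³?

No

The plane through A, B, C has normal n = AB × AC = (-631616, 987184, 134048) and equation n·P = 18521344.
Checking the remaining points: n·D = 13963712, n·E = 18521344.
Since n·D = 13963712 ≠ 18521344, D is off the plane and the points are not all coplanar.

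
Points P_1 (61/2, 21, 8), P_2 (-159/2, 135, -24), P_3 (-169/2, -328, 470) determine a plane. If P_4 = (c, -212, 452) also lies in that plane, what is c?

-429/2

The plane through P_1, P_2, P_3 has equation 41500x + 54500y + 51500z = 2822250.
Substituting P_4: (41500)c + (11724000) = 2822250, so c = -429/2.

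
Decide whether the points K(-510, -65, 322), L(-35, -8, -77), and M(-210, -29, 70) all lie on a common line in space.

Yes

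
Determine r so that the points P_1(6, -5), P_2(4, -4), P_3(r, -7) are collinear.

10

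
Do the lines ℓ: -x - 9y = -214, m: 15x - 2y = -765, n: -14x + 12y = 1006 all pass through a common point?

Intersecting ℓ and m: solving the 2×2 system gives (x, y) = (-6457/137, 3975/137).
Substitute into n: (-14)(-6457/137) + (12)(3975/137) = 138098/137.
But n requires 1006 ≠ 138098/137, so the three lines have no common point.

No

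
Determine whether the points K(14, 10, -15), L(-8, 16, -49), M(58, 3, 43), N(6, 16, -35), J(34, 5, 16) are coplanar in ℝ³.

No

The plane through K, L, M has normal n = KL × KM = (110, -220, -110) and equation n·P = 990.
Checking the remaining points: n·N = 990, n·J = 880.
Since n·J = 880 ≠ 990, J is off the plane and the points are not all coplanar.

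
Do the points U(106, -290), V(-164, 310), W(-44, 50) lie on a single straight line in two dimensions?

No

UV = (-270, 600), UW = (-150, 340).
Twice the signed area of △UVW is (-270)(340) − (600)(-150) = -1800.
The area is nonzero, so the three points are not collinear.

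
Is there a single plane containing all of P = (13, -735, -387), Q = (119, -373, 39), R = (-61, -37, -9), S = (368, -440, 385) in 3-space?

No

A normal to the plane through P, Q, R is n = PQ × PR = (-160512, -71592, 100776).
The plane has equation n·X = 11533152. For S: n·S = 11230824.
11230824 ≠ 11533152, so S is off the plane.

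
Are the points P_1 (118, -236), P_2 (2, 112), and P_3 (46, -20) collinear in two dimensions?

P_1P_2 = (-116, 348), P_1P_3 = (-72, 216).
det[P_1P_2; P_1P_3] = (-116)(216) − (348)(-72) = 0.
The determinant is zero, so the points are collinear.

Yes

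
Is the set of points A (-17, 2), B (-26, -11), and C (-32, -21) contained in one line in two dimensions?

No

AB = (-9, -13), AC = (-15, -23).
det[AB; AC] = (-9)(-23) − (-13)(-15) = 12.
The determinant is nonzero, so they are not collinear.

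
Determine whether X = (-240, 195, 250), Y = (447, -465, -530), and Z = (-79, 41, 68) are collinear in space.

No

XY = (687, -660, -780), XZ = (161, -154, -182).
Comparing components 3 and 1: (-780)(161) − (687)(-182) = -546 ≠ 0, so XY and XZ are not parallel and the points are not collinear.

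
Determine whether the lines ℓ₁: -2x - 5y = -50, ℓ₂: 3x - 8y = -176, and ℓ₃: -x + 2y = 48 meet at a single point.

Intersecting ℓ₁ and ℓ₂: solving the 2×2 system gives (x, y) = (-480/31, 502/31).
Substitute into ℓ₃: (-1)(-480/31) + (2)(502/31) = 1484/31.
But ℓ₃ requires 48 ≠ 1484/31, so the three lines have no common point.

No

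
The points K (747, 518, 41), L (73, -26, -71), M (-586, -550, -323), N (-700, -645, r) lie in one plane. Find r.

Normal to plane KLM: n = (78400, -96040, -5320); plane equation n·P = 8597960.
Requiring n·N = 8597960: (-5320)r + (7065800) = 8597960.
So r = -288.

-288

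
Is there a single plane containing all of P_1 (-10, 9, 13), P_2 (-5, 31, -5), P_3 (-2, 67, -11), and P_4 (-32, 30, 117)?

With P_1 as base: P_1P_2 = (5, 22, -18), P_1P_3 = (8, 58, -24), P_1P_4 = (-22, 21, 104).
P_1P_3 × P_1P_4 = (6536, -304, 1444).
P_1P_2 · (P_1P_3 × P_1P_4) = 0.
The scalar triple product vanishes, so the four points are coplanar.

Yes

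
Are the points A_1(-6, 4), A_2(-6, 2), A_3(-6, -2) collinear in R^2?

A_1A_2 = (0, -2), A_1A_3 = (0, -6).
det[A_1A_2; A_1A_3] = (0)(-6) − (-2)(0) = 0.
The determinant is zero, so the points are collinear.

Yes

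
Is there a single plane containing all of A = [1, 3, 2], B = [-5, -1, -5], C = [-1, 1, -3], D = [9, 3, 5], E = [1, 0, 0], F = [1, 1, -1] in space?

The plane through A, B, C has normal n = AB × AC = (6, -16, 4) and equation n·P = -34.
Checking the remaining points: n·D = 26, n·E = 6, n·F = -14.
Since n·D = 26 ≠ -34, D is off the plane and the points are not all coplanar.

No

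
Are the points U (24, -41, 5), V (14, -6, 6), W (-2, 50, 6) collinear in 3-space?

UV = (-10, 35, 1), UW = (-26, 91, 1).
UV × UW = (-56, -16, 0).
The cross product is nonzero, so the points do not lie on one line.

No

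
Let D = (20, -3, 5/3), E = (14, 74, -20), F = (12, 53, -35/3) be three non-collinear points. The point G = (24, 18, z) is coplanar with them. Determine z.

-8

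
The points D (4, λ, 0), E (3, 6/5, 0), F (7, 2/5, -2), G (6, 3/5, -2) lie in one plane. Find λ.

1

The points are coplanar iff DE · (DF × DG) = 0.
Expanding, this is linear in λ: (-2)λ + (2) = 0.
So λ = 1.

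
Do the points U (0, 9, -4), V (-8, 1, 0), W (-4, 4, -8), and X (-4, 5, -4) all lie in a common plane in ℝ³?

A normal to the plane through U, V, W is n = UV × UW = (52, -48, 8).
The plane has equation n·P = -464. For X: n·X = -480.
-480 ≠ -464, so X is off the plane.

No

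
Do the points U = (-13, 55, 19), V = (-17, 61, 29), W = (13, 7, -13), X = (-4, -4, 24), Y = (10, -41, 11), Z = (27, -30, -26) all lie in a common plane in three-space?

The plane through U, V, W has normal n = UV × UW = (288, 132, 36) and equation n·P = 4200.
Checking the remaining points: n·X = -816, n·Y = -2136, n·Z = 2880.
Since n·X = -816 ≠ 4200, X is off the plane and the points are not all coplanar.

No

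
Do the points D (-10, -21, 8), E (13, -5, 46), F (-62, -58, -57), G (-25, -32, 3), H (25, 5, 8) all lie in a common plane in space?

No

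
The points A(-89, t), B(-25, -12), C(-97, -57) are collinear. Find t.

-52

The three points are collinear iff det[AB; AC] = 0.
This determinant is linear in t: (-72)t + (-3744) = 0, so t = -52.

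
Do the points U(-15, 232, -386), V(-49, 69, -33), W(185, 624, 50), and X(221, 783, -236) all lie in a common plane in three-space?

No

A normal to the plane through U, V, W is n = UV × UW = (-209444, 85424, 19272).
The plane has equation n·P = 15521036. For X: n·X = 16051676.
16051676 ≠ 15521036, so X is off the plane.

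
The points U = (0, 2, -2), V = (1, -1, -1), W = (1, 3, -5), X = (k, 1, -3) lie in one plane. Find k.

1

Normal to plane UVW: n = (8, 4, 4); plane equation n·P = 0.
Requiring n·X = 0: (8)k + (-8) = 0.
So k = 1.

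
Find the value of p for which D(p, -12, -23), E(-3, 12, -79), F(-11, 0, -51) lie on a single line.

-19

Collinearity requires DE × DF = 0; each component is linear in p.
The y-component gives (28)p + (532) = 0, so p = -19.
The remaining components then also vanish.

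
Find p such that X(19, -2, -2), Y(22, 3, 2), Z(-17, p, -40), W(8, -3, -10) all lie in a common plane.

The points are coplanar iff XY · (XZ × XW) = 0.
Expanding, this is linear in p: (20)p + (720) = 0.
So p = -36.

-36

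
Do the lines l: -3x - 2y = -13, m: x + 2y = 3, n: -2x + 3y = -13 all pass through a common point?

Yes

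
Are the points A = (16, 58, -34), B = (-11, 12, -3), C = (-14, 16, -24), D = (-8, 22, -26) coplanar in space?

No

With A as base: AB = (-27, -46, 31), AC = (-30, -42, 10), AD = (-24, -36, 8).
AC × AD = (24, 0, 72).
AB · (AC × AD) = 1584.
Since 1584 ≠ 0, the four points are not coplanar.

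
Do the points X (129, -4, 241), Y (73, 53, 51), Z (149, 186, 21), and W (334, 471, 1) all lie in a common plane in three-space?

Yes

A normal to the plane through X, Y, Z is n = XY × XZ = (23560, -16120, -11780).
The plane has equation n·P = 264740. For W: n·W = 264740.
Equal, so W lies in the plane and all four are coplanar.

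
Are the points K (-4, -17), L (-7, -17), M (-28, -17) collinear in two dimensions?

KL = (-3, 0), KM = (-24, 0).
Checking proportionality: KM = 8·KL, so the vectors are parallel and the points are collinear.

Yes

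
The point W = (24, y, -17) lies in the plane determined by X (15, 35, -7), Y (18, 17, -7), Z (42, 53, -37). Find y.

A normal to the plane is n = XY × XZ = (540, 90, 540).
W lies in the plane iff n · XW = 0.
This gives (90)y + (-3690) = 0, so y = 41.

41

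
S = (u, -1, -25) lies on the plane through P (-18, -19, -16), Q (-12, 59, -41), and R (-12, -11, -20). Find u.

-9/2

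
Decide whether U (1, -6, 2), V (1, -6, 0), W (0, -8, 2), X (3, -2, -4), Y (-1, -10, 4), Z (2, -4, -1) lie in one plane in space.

Yes

The plane through U, V, W has normal n = UV × UW = (-4, 2, 0) and equation n·P = -16.
Checking the remaining points: n·X = -16, n·Y = -16, n·Z = -16.
All equal -16, so all 6 points lie in one plane.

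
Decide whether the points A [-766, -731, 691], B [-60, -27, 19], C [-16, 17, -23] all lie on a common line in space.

AB = (706, 704, -672), AC = (750, 748, -714).
AB × AC = (0, 84, 88).
The cross product is nonzero, so the points do not lie on one line.

No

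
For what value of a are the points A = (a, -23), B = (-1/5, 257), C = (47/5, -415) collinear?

The three points are collinear iff det[AB; AC] = 0.
This determinant is linear in a: (672)a + (-12768/5) = 0, so a = 19/5.

19/5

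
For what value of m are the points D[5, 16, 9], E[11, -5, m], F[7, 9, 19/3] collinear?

1

Direction DF = (2, -7, -8/3). From the x-coordinate of E, the parameter along the line is τ = (11 − 5)/2 = 3.
Then m = 9 + 3·(-8/3) = 1.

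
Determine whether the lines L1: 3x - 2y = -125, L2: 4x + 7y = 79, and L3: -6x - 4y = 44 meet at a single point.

No

The three lines meet at one point iff the augmented coefficient matrix [aᵢ bᵢ cᵢ] has rank < 3, i.e. its determinant vanishes.
Here the determinant is -78.
Nonzero, so no common point exists.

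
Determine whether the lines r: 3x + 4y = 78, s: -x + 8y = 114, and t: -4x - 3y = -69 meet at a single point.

Intersecting r and s: solving the 2×2 system gives (x, y) = (6, 15).
Substitute into t: (-4)(6) + (-3)(15) = -69.
This equals -69, so (6, 15) lies on all three lines and they are concurrent.

Yes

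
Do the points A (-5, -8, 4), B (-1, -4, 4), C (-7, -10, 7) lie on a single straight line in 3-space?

No

AB = (4, 4, 0), AC = (-2, -2, 3).
AB × AC = (12, -12, 0).
The cross product is nonzero, so the points do not lie on one line.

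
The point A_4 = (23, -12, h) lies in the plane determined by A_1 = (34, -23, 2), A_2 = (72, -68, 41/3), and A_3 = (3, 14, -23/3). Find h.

The plane through A_1, A_2, A_3 has equation (10/3)x + (17/3)y + 11z = 5.
Substituting A_4: (11)h + (26/3) = 5, so h = -1/3.

-1/3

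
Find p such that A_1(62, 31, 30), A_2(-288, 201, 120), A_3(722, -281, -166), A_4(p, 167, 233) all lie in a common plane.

Normal to plane A_1A_2A_3: n = (-5240, -9200, -3000); plane equation n·P = -700080.
Requiring n·A_4 = -700080: (-5240)p + (-2235400) = -700080.
So p = -293.

-293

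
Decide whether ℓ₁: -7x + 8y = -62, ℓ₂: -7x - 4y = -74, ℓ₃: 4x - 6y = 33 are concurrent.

No

Lines aᵢx + bᵢy = cᵢ with pairwise distinct directions are concurrent exactly when det[aᵢ bᵢ cᵢ] = 0.
Here the determinant is -84.
Nonzero, so no common point exists.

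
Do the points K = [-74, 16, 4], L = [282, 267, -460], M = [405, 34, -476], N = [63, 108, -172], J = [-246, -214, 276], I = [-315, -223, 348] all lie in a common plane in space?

No

The plane through K, L, M has normal n = KL × KM = (-112128, -51376, -113821) and equation n·P = 7020172.
Checking the remaining points: n·N = 6964540, n·J = 7163356, n·I = 7167460.
Since n·N = 6964540 ≠ 7020172, N is off the plane and the points are not all coplanar.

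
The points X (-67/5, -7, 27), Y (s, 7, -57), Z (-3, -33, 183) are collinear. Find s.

-19

Collinearity requires XY × XZ = 0; each component is linear in s.
The y-component gives (-156)s + (-2964) = 0, so s = -19.
The remaining components then also vanish.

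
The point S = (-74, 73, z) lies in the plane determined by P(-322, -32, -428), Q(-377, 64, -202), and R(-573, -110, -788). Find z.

3

The plane through P, Q, R has equation −16932x − 76526y + 28386z = -4248272.
Substituting S: (28386)z + (-4333430) = -4248272, so z = 3.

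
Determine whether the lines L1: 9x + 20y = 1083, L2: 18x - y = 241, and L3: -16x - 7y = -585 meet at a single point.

Intersecting L1 and L2: solving the 2×2 system gives (x, y) = (5903/369, 1925/41).
Substitute into L3: (-16)(5903/369) + (-7)(1925/41) = -215723/369.
But L3 requires -585 ≠ -215723/369, so the three lines have no common point.

No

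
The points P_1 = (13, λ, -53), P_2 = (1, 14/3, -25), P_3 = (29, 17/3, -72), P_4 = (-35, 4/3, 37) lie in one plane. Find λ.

Coplanarity ⇔ det[P_1P_2; P_1P_3; P_1P_4] = 0.
Expanding, this is linear in λ: (44)λ + (-2024/3) = 0.
So λ = 46/3.

46/3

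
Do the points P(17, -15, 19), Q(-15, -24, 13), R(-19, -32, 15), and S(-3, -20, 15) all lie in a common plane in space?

Yes

The four points are coplanar iff the 3×3 determinant with rows PQ, PR, PS is zero.
Rows: (-32, -9, -6), (-36, -17, -4), (-20, -5, -4).
Expanding along the first row: (-32)(48) − (-9)(64) + (-6)(-160) = 0.
Zero determinant ⇒ coplanar.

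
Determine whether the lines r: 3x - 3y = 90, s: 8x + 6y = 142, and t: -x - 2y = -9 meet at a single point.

Yes

The three lines meet at one point iff the augmented coefficient matrix [aᵢ bᵢ cᵢ] has rank < 3, i.e. its determinant vanishes.
Here the determinant is 0.
It vanishes, so the lines are concurrent at (23, -7).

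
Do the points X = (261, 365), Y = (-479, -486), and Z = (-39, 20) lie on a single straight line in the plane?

Yes

XY = (-740, -851), XZ = (-300, -345).
det[XY; XZ] = (-740)(-345) − (-851)(-300) = 0.
The determinant is zero, so the points are collinear.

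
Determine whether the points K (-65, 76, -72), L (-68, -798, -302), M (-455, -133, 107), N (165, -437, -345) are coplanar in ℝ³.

No

A normal to the plane through K, L, M is n = KL × KM = (-204516, 90237, -340233).
The plane has equation n·P = 44648328. For N: n·N = 44201676.
44201676 ≠ 44648328, so N is off the plane.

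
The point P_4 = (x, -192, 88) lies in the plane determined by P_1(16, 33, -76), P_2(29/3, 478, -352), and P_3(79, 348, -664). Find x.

15

The plane through P_1, P_2, P_3 has equation −174720x − 21112y − 30030z = -1209936.
Substituting P_4: (-174720)x + (1410864) = -1209936, so x = 15.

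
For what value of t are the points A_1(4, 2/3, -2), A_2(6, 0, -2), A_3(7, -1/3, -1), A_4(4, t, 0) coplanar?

The points are coplanar iff A_1A_2 · (A_1A_3 × A_1A_4) = 0.
Expanding, this is linear in t: (-2)t + (4/3) = 0.
So t = 2/3.

2/3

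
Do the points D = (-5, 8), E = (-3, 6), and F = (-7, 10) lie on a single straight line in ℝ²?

DE = (2, -2), DF = (-2, 2).
det[DE; DF] = (2)(2) − (-2)(-2) = 0.
The determinant is zero, so the points are collinear.

Yes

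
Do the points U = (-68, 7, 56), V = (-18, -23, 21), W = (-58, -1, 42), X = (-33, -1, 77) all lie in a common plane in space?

Yes

A normal to the plane through U, V, W is n = UV × UW = (140, 350, -100).
The plane has equation n·P = -12670. For X: n·X = -12670.
Equal, so X lies in the plane and all four are coplanar.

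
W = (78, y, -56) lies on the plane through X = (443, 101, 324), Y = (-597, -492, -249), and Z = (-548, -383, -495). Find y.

-54

The plane through X, Y, Z has equation 208335x − 283917y − 84303z = 36302616.
Substituting W: (-283917)y + (20971098) = 36302616, so y = -54.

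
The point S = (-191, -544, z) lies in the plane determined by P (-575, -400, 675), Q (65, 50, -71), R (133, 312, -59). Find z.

Coplanarity requires PQ · (PR × PS) = 0.
PQ = (640, 450, -746), PR = (708, 712, -734); the triple product is linear in z with coefficient 137080 and constant term -6991080.
Setting it to zero: z = 51.

51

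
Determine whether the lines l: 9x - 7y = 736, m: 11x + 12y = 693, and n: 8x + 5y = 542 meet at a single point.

No

Intersecting l and m: solving the 2×2 system gives (x, y) = (13683/185, -1859/185).
Substitute into n: (8)(13683/185) + (5)(-1859/185) = 100169/185.
But n requires 542 ≠ 100169/185, so the three lines have no common point.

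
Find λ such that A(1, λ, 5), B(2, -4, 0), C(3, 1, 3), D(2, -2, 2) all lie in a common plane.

-1

Coplanarity ⇔ det[AB; AC; AD] = 0.
Expanding, this is linear in λ: (2)λ + (2) = 0.
So λ = -1.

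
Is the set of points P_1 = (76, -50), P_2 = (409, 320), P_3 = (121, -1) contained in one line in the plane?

No

P_1P_2 = (333, 370), P_1P_3 = (45, 49).
If collinear, P_1P_3 would be a scalar multiple of P_1P_2. But (333)·(49) ≠ (370)·(45) (difference -333), so they are not parallel; the points are not collinear.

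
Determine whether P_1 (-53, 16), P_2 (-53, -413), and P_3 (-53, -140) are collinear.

Yes

P_1P_2 = (0, -429), P_1P_3 = (0, -156).
Twice the signed area of △P_1P_2P_3 is (0)(-156) − (-429)(0) = 0.
The triangle is degenerate (zero area), so the points are collinear.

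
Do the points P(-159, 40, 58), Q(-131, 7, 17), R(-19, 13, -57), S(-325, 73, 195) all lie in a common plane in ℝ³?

A normal to the plane through P, Q, R is n = PQ × PR = (2688, -2520, 3864).
The plane has equation n·X = -304080. For S: n·S = -304080.
Equal, so S lies in the plane and all four are coplanar.

Yes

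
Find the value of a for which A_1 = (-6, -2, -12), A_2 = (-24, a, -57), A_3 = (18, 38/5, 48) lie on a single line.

-46/5

Collinearity requires A_1A_2 × A_1A_3 = 0; each component is linear in a.
The x-component gives (60)a + (552) = 0, so a = -46/5.
The remaining components then also vanish.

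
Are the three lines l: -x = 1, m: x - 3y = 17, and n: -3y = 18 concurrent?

Yes

Lines aᵢx + bᵢy = cᵢ with pairwise distinct directions are concurrent exactly when det[aᵢ bᵢ cᵢ] = 0.
Here the determinant is 0.
It vanishes, so the lines are concurrent at (-1, -6).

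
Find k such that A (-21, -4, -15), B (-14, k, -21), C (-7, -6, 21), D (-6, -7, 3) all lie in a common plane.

-6

Normal to plane ACD: n = (72, 288, -12); plane equation n·P = -2484.
Requiring n·B = -2484: (288)k + (-756) = -2484.
So k = -6.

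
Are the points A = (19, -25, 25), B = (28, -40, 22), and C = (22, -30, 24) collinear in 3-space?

AB = (9, -15, -3), AC = (3, -5, -1).
AB × AC = (0, 0, 0).
The cross product vanishes, so the three points are collinear.

Yes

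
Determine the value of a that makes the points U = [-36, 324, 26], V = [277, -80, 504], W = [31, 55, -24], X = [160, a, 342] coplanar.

Normal to plane UVW: n = (148782, 47676, -57129); plane equation n·P = 8605518.
Requiring n·X = 8605518: (47676)a + (4267002) = 8605518.
So a = 91.

91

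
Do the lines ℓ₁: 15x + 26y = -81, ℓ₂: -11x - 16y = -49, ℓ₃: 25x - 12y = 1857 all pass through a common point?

No

Intersecting ℓ₁ and ℓ₂: solving the 2×2 system gives (x, y) = (1285/23, -813/23).
Substitute into ℓ₃: (25)(1285/23) + (-12)(-813/23) = 41881/23.
But ℓ₃ requires 1857 ≠ 41881/23, so the three lines have no common point.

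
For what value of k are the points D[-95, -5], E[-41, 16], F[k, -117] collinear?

-383

Collinearity: (F − D) must be parallel to (E − D) = (54, 21).
Cross-multiplying the components: (k − (-95))·(21) = (-112)·(54).
Solving gives k = -383.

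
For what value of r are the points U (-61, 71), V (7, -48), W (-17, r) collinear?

The three points are collinear iff det[UV; UW] = 0.
This determinant is linear in r: (68)r + (408) = 0, so r = -6.

-6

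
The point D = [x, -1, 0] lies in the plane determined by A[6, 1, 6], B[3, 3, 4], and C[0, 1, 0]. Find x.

Coplanarity requires AB · (AC × AD) = 0.
AB = (-3, 2, -2), AC = (-6, 0, -6); the triple product is linear in x with coefficient -12 and constant term 12.
Setting it to zero: x = 1.

1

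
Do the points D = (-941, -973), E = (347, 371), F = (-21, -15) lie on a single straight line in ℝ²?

DE = (1288, 1344), DF = (920, 958).
det[DE; DF] = (1288)(958) − (1344)(920) = -2576.
The determinant is nonzero, so they are not collinear.

No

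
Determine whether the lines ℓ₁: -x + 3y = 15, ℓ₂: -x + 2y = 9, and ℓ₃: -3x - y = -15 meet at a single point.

The three lines meet at one point iff the augmented coefficient matrix [aᵢ bᵢ cᵢ] has rank < 3, i.e. its determinant vanishes.
Here the determinant is 0.
It vanishes, so the lines are concurrent at (3, 6).

Yes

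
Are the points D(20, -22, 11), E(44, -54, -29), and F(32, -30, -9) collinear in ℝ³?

DE = (24, -32, -40), DF = (12, -8, -20).
Comparing components 2 and 3: (-32)(-20) − (-40)(-8) = 320 ≠ 0, so DE and DF are not parallel and the points are not collinear.

No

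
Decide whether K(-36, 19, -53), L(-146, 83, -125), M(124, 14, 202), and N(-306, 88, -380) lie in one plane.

A normal to the plane through K, L, M is n = KL × KM = (15960, 16530, -9690).
The plane has equation n·P = 253080. For N: n·N = 253080.
Equal, so N lies in the plane and all four are coplanar.

Yes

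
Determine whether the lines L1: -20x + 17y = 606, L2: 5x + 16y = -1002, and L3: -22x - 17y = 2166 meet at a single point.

Yes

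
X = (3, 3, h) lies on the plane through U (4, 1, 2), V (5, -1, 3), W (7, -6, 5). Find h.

The plane through U, V, W has equation 1x − 1z = 2.
Substituting X: (-1)h + (3) = 2, so h = 1.

1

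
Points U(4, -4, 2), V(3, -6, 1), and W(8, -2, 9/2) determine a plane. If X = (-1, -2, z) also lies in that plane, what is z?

0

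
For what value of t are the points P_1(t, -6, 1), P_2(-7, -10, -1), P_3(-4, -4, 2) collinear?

Collinearity requires P_1P_2 × P_1P_3 = 0; each component is linear in t.
The y-component gives (3)t + (15) = 0, so t = -5.
The remaining components then also vanish.

-5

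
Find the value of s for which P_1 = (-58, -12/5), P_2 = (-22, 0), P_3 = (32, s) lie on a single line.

The three points are collinear iff det[P_1P_2; P_1P_3] = 0.
This determinant is linear in s: (36)s + (-648/5) = 0, so s = 18/5.

18/5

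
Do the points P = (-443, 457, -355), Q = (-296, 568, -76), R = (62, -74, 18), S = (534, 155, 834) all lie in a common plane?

No

The four points are coplanar iff the 3×3 determinant with rows PQ, PR, PS is zero.
Rows: (147, 111, 279), (505, -531, 373), (977, -302, 1189).
Expanding along the first row: (147)(-518713) − (111)(236024) + (279)(366277) = -258192.
Nonzero ⇒ not coplanar.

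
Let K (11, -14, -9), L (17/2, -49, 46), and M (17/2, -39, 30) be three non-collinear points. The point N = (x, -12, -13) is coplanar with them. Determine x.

9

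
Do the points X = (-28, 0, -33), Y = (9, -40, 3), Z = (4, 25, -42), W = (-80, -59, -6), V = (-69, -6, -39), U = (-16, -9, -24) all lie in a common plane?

The plane through X, Y, Z has normal n = XY × XZ = (-540, 1485, 2205) and equation n·P = -57645.
Checking the remaining points: n·W = -57645, n·V = -57645, n·U = -57645.
All equal -57645, so all 6 points lie in one plane.

Yes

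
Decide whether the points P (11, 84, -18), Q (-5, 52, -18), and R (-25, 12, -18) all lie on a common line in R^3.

Yes

PQ = (-16, -32, 0), PR = (-36, -72, 0).
Each component of PR is 9/4 times the corresponding component of PQ, so PR = 9/4·PQ and the points are collinear.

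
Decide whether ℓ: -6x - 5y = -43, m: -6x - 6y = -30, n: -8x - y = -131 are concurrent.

Yes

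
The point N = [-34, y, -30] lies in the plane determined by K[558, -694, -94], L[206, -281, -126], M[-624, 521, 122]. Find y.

-62

A normal to the plane is n = KL × KM = (128088, 113856, 60486).
N lies in the plane iff n · KN = 0.
This gives (113856)y + (7059072) = 0, so y = -62.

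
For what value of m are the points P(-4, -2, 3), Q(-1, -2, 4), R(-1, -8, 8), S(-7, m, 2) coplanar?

-2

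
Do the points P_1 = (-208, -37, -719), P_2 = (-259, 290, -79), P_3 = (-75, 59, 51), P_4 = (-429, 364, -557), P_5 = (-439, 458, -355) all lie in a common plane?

No

The plane through P_1, P_2, P_3 has normal n = P_1P_2 × P_1P_3 = (190350, 124390, -48387) and equation n·P = -9404977.
Checking the remaining points: n·P_4 = -9430631, n·P_5 = -9415645.
Since n·P_4 = -9430631 ≠ -9404977, P_4 is off the plane and the points are not all coplanar.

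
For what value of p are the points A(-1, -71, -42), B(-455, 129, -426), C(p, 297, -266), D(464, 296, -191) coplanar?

The points are coplanar iff AB · (AC × AD) = 0.
Expanding, this is linear in p: (-111128)p + (32338248) = 0.
So p = 291.

291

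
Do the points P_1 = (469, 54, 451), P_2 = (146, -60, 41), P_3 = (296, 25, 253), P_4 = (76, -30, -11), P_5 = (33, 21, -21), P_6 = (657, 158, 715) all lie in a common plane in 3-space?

The plane through P_1, P_2, P_3 has normal n = P_1P_2 × P_1P_3 = (10682, 6976, -10355) and equation n·P = 716457.
Checking the remaining points: n·P_4 = 716457, n·P_5 = 716457, n·P_6 = 716457.
All equal 716457, so all 6 points lie in one plane.

Yes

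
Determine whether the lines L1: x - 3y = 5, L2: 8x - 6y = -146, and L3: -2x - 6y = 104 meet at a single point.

No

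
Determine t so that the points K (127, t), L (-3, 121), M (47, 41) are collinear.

Collinearity: (K − L) must be parallel to (M − L) = (50, -80).
Cross-multiplying the components: (t − 121)·(50) = (130)·(-80).
Solving gives t = -87.

-87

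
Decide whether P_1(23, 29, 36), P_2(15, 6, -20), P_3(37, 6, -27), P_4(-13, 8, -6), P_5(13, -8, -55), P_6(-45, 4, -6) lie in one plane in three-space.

The plane through P_1, P_2, P_3 has normal n = P_1P_2 × P_1P_3 = (161, -1288, 506) and equation n·P = -15433.
Checking the remaining points: n·P_4 = -15433, n·P_5 = -15433, n·P_6 = -15433.
All equal -15433, so all 6 points lie in one plane.

Yes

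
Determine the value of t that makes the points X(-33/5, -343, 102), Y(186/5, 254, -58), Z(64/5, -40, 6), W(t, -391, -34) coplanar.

-193/5

Normal to plane XYZ: n = (-8832, 5504/5, 8448/5); plane equation n·P = -146944.
Requiring n·W = -146944: (-8832)t + (-2439296/5) = -146944.
So t = -193/5.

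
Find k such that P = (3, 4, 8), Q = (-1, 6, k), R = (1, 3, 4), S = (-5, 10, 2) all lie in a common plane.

Coplanarity ⇔ det[PQ; PR; PS] = 0.
Expanding, this is linear in k: (-20)k + (80) = 0.
So k = 4.

4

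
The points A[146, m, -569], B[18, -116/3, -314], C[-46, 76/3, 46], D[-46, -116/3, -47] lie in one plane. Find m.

Coplanarity ⇔ det[AB; AC; AD] = 0.
Expanding, this is linear in m: (5952)m + (-912640) = 0.
So m = 460/3.

460/3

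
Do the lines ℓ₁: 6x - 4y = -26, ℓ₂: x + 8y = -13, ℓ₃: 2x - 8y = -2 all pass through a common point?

The three lines meet at one point iff the augmented coefficient matrix [aᵢ bᵢ cᵢ] has rank < 3, i.e. its determinant vanishes.
Here the determinant is 0.
It vanishes, so the lines are concurrent at (-5, -1).

Yes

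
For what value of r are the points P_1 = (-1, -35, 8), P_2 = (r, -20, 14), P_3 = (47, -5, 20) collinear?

Direction P_1P_3 = (48, 30, 12). From the y-coordinate of P_2, the parameter along the line is τ = (-20 − (-35))/30 = 1/2.
Then r = (-1) + 1/2·(48) = 23.

23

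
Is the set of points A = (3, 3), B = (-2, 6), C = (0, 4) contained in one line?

AB = (-5, 3), AC = (-3, 1).
det[AB; AC] = (-5)(1) − (3)(-3) = 4.
The determinant is nonzero, so they are not collinear.

No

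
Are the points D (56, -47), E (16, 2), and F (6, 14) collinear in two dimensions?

DE = (-40, 49), DF = (-50, 61).
det[DE; DF] = (-40)(61) − (49)(-50) = 10.
The determinant is nonzero, so they are not collinear.

No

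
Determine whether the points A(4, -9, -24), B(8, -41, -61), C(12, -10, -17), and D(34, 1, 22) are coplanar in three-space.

No

The four points are coplanar iff the 3×3 determinant with rows AB, AC, AD is zero.
Rows: (4, -32, -37), (8, -1, 7), (30, 10, 46).
Expanding along the first row: (4)(-116) − (-32)(158) + (-37)(110) = 522.
Nonzero ⇒ not coplanar.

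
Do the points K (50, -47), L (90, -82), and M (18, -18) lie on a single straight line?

No

KL = (40, -35), KM = (-32, 29).
Twice the signed area of △KLM is (40)(29) − (-35)(-32) = 40.
The area is nonzero, so the three points are not collinear.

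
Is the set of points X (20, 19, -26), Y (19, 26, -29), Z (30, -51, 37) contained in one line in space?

XY = (-1, 7, -3), XZ = (10, -70, 63).
Comparing components 2 and 3: (7)(63) − (-3)(-70) = 231 ≠ 0, so XY and XZ are not parallel and the points are not collinear.

No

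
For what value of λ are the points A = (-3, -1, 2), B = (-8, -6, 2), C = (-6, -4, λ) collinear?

2

Collinearity requires AB × AC = 0; each component is linear in λ.
The x-component gives (-5)λ + (10) = 0, so λ = 2.
The remaining components then also vanish.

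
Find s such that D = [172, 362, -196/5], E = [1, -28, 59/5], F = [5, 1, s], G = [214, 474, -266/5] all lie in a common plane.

The points are coplanar iff DE · (DF × DG) = 0.
Expanding, this is linear in s: (2772)s + (-121968/5) = 0.
So s = 44/5.

44/5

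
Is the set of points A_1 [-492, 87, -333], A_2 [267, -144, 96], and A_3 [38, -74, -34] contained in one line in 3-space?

No

A_1A_2 = (759, -231, 429), A_1A_3 = (530, -161, 299).
Comparing components 3 and 1: (429)(530) − (759)(299) = 429 ≠ 0, so A_1A_2 and A_1A_3 are not parallel and the points are not collinear.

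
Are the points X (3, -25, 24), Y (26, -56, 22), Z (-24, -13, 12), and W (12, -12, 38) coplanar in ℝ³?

A normal to the plane through X, Y, Z is n = XY × XZ = (396, 330, -561).
The plane has equation n·P = -20526. For W: n·W = -20526.
Equal, so W lies in the plane and all four are coplanar.

Yes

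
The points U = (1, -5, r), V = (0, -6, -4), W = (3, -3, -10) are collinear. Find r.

Collinearity requires UV × UW = 0; each component is linear in r.
The x-component gives (3)r + (18) = 0, so r = -6.
The remaining components then also vanish.

-6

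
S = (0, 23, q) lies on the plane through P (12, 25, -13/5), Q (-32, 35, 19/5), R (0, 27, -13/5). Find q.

-61/5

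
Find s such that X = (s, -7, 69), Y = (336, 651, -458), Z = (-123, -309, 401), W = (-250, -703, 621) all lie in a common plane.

The points are coplanar iff XY · (XZ × XW) = 0.
Expanding, this is linear in s: (-127246)s + (6362300) = 0.
So s = 50.

50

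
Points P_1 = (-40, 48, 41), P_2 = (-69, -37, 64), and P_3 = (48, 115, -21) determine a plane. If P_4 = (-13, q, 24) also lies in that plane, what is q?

The plane through P_1, P_2, P_3 has equation 3729x + 226y + 5537z = 88705.
Substituting P_4: (226)q + (84411) = 88705, so q = 19.

19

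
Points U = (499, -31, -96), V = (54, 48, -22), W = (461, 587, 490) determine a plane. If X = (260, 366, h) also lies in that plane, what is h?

Coplanarity requires UV · (UW × UX) = 0.
UV = (-445, 79, 74), UW = (-38, 618, 586); the triple product is linear in h with coefficient -272008 and constant term 76162240.
Setting it to zero: h = 280.

280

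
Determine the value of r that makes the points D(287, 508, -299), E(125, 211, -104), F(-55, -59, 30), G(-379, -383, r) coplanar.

Normal to plane DEF: n = (12852, -13392, -9720); plane equation n·P = -208332.
Requiring n·G = -208332: (-9720)r + (258228) = -208332.
So r = 48.

48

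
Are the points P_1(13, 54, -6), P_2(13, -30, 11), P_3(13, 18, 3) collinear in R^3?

No

P_1P_2 = (0, -84, 17), P_1P_3 = (0, -36, 9).
Comparing components 2 and 3: (-84)(9) − (17)(-36) = -144 ≠ 0, so P_1P_2 and P_1P_3 are not parallel and the points are not collinear.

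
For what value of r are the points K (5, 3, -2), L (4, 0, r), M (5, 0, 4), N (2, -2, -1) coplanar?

Normal to plane KMN: n = (27, -18, -9); plane equation n·P = 99.
Requiring n·L = 99: (-9)r + (108) = 99.
So r = 1.

1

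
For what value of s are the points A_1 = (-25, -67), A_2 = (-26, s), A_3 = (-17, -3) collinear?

-75

Collinearity: (A_2 − A_1) must be parallel to (A_3 − A_1) = (8, 64).
Cross-multiplying the components: (s − (-67))·(8) = (-1)·(64).
Solving gives s = -75.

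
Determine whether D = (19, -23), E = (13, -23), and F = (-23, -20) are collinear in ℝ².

DE = (-6, 0), DF = (-42, 3).
det[DE; DF] = (-6)(3) − (0)(-42) = -18.
The determinant is nonzero, so they are not collinear.

No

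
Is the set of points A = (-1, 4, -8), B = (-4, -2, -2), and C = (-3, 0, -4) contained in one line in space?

AB = (-3, -6, 6), AC = (-2, -4, 4).
AB × AC = (0, 0, 0).
The cross product vanishes, so the three points are collinear.

Yes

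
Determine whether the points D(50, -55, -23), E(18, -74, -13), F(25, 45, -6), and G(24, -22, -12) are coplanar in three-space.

No

A normal to the plane through D, E, F is n = DE × DF = (-1323, 294, -3675).
The plane has equation n·P = 2205. For G: n·G = 5880.
5880 ≠ 2205, so G is off the plane.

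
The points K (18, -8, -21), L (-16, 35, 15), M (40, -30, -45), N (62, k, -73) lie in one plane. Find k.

-19

Normal to plane KLM: n = (-240, -24, -198); plane equation n·P = 30.
Requiring n·N = 30: (-24)k + (-426) = 30.
So k = -19.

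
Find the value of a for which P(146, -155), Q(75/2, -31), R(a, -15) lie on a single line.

47/2

Collinearity: (R − P) must be parallel to (Q − P) = (-217/2, 124).
Cross-multiplying the components: (a − 146)·(124) = (140)·(-217/2).
Solving gives a = 47/2.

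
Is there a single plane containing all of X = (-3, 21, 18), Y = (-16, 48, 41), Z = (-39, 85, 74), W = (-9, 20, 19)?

A normal to the plane through X, Y, Z is n = XY × XZ = (40, -100, 140).
The plane has equation n·P = 300. For W: n·W = 300.
Equal, so W lies in the plane and all four are coplanar.

Yes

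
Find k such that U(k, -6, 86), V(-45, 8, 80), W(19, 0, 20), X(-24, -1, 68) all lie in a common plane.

The points are coplanar iff UV · (UW × UX) = 0.
Expanding, this is linear in k: (444)k + (15540) = 0.
So k = -35.

-35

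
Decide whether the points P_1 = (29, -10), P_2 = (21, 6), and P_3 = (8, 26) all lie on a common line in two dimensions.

No

P_1P_2 = (-8, 16), P_1P_3 = (-21, 36).
det[P_1P_2; P_1P_3] = (-8)(36) − (16)(-21) = 48.
The determinant is nonzero, so they are not collinear.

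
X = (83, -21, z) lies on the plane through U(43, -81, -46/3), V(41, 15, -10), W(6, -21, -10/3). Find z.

Coplanarity requires UV · (UW × UX) = 0.
UV = (-2, 96, 16/3), UW = (-37, 60, 12); the triple product is linear in z with coefficient 3432 and constant term 75504.
Setting it to zero: z = -22.

-22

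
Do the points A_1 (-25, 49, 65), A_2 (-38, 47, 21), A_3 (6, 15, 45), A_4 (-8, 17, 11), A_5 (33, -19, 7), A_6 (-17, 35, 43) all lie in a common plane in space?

The plane through A_1, A_2, A_3 has normal n = A_1A_2 × A_1A_3 = (-1456, -1624, 504) and equation n·P = -10416.
Checking the remaining points: n·A_4 = -10416, n·A_5 = -13664, n·A_6 = -10416.
Since n·A_5 = -13664 ≠ -10416, A_5 is off the plane and the points are not all coplanar.

No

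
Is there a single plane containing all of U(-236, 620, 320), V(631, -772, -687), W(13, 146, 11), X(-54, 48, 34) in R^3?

Yes

With U as base: UV = (867, -1392, -1007), UW = (249, -474, -309), UX = (182, -572, -286).
UW × UX = (-41184, 14976, -56160).
UV · (UW × UX) = 0.
The scalar triple product vanishes, so the four points are coplanar.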